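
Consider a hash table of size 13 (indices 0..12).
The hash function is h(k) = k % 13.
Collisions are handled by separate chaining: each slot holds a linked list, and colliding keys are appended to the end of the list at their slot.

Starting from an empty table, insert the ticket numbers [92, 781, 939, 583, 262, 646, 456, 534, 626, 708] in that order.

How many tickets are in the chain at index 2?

Insert 92: h=1, bucket 1 empty → new chain.
Insert 781: h=1, bucket 1 nonempty → append to chain.
Insert 939: h=3, bucket 3 empty → new chain.
Insert 583: h=11, bucket 11 empty → new chain.
Insert 262: h=2, bucket 2 empty → new chain.
Insert 646: h=9, bucket 9 empty → new chain.
Insert 456: h=1, bucket 1 nonempty → append to chain.
Insert 534: h=1, bucket 1 nonempty → append to chain.
Insert 626: h=2, bucket 2 nonempty → append to chain.
Insert 708: h=6, bucket 6 empty → new chain.
Final buckets:
0: —
1: 92 -> 781 -> 456 -> 534
2: 262 -> 626
3: 939
4: —
5: —
6: 708
7: —
8: —
9: 646
10: —
11: 583
12: —

2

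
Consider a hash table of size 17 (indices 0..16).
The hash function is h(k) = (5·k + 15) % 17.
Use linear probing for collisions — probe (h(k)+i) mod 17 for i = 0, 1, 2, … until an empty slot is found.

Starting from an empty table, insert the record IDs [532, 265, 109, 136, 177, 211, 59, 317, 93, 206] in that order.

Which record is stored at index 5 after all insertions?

93

Insert 532: h=6, slot 6 empty -> index 6.
Insert 265: h=14, slot 14 empty -> index 14.
Insert 109: h=16, slot 16 empty -> index 16.
Insert 136: h=15, slot 15 empty -> index 15.
Insert 177: h=16, slot 16 occupied -> index 0.
Insert 211: h=16, slots 16,0 occupied -> index 1.
Insert 59: h=4, slot 4 empty -> index 4.
Insert 317: h=2, slot 2 empty -> index 2.
Insert 93: h=4, slot 4 occupied -> index 5.
Insert 206: h=8, slot 8 empty -> index 8.
Table: [177, 211, 317, —, 59, 93, 532, —, 206, —, —, —, —, —, 265, 136, 109]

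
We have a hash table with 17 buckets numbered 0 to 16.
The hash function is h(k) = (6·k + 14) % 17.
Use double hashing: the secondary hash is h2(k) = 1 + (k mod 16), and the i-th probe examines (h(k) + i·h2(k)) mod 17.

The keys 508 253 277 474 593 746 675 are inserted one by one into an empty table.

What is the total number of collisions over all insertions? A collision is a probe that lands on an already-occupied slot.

508: h=2 => slot 2
253: h=2, h2=14, probe 2,16 => slot 16
277: h=10 => slot 10
474: h=2, h2=11, probe 2,13 => slot 13
593: h=2, h2=2, probe 2,4 => slot 4
746: h=2, h2=11, probe 2,13,7 => slot 7
675: h=1 => slot 1
Table: [_, 675, 508, _, 593, _, _, 746, _, _, 277, _, _, 474, _, _, 253]

5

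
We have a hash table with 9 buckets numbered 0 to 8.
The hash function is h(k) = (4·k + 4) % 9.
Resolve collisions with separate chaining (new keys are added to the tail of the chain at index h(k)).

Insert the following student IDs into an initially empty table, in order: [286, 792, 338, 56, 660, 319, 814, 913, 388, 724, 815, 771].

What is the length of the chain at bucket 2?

4

286 -> bucket 5
792 -> bucket 4
338 -> bucket 6
56 -> bucket 3
660 -> bucket 7
319 -> bucket 2
814 -> bucket 2 (collision)
913 -> bucket 2 (collision)
388 -> bucket 8
724 -> bucket 2 (collision)
815 -> bucket 6 (collision)
771 -> bucket 1
Final buckets:
0: _
1: 771
2: 319 -> 814 -> 913 -> 724
3: 56
4: 792
5: 286
6: 338 -> 815
7: 660
8: 388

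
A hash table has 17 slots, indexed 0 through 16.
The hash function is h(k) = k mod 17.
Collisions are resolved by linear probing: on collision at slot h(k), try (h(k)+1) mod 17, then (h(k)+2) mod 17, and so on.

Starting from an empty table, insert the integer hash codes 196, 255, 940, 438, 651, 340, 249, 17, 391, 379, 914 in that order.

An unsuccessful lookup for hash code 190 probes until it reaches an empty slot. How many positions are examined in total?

Insert 196: h=9, slot 9 empty → index 9.
Insert 255: h=0, slot 0 empty → index 0.
Insert 940: h=5, slot 5 empty → index 5.
Insert 438: h=13, slot 13 empty → index 13.
Insert 651: h=5, slot 5 occupied → index 6.
Insert 340: h=0, slot 0 occupied → index 1.
Insert 249: h=11, slot 11 empty → index 11.
Insert 17: h=0, slots 0,1 occupied → index 2.
Insert 391: h=0, slots 0,1,2 occupied → index 3.
Insert 379: h=5, slots 5,6 occupied → index 7.
Insert 914: h=13, slot 13 occupied → index 14.
Table: [255, 340, 17, 391, ∅, 940, 651, 379, ∅, 196, ∅, 249, ∅, 438, 914, ∅, ∅]
Lookup 190: h=3, probe 3,4 → slot 4 empty, not found.

2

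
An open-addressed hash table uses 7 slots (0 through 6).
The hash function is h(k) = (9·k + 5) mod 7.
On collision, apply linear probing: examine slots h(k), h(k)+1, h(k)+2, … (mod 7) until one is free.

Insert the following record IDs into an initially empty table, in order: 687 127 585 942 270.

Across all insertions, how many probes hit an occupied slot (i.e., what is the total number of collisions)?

Insert 687: h=0, slot 0 empty => index 0.
Insert 127: h=0, slot 0 occupied => index 1.
Insert 585: h=6, slot 6 empty => index 6.
Insert 942: h=6, slots 6,0,1 occupied => index 2.
Insert 270: h=6, slots 6,0,1,2 occupied => index 3.
Table: [687, 127, 942, 270, _, _, 585]

8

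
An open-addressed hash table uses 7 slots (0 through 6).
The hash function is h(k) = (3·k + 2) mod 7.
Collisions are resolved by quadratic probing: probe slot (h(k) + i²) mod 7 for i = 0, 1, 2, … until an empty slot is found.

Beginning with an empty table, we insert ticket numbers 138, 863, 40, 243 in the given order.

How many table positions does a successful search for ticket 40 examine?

Insert 138: h=3, slot 3 empty -> index 3.
Insert 863: h=1, slot 1 empty -> index 1.
Insert 40: h=3, slot 3 occupied -> index 4.
Insert 243: h=3, slots 3,4 occupied -> index 0.
Table: [243, 863, _, 138, 40, _, _]
Lookup 40: h=3, probe 3,4 → found at 4.

2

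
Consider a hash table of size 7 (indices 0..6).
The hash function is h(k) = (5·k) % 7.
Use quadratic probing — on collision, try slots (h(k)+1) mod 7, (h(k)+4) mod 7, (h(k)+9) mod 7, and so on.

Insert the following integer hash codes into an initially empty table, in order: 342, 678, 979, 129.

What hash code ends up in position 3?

Insert 342: h=2, slot 2 empty => index 2.
Insert 678: h=2, slot 2 occupied => index 3.
Insert 979: h=2, slots 2,3 occupied => index 6.
Insert 129: h=1, slot 1 empty => index 1.
Table: [_, 129, 342, 678, _, _, 979]

678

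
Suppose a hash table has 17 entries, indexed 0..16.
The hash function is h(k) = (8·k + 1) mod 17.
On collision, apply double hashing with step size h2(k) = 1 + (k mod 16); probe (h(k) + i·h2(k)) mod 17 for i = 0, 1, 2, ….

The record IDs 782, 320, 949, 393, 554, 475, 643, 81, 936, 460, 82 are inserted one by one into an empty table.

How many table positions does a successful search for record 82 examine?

782 hashes to 1; slot 1 is free => place at 1.
320 hashes to 11; slot 11 is free => place at 11.
949 hashes to 11, h2=6; 11 taken => place at 0.
393 hashes to 0, h2=10; 0 taken => place at 10.
554 hashes to 13; slot 13 is free => place at 13.
475 hashes to 10, h2=12; 10 taken => place at 5.
643 hashes to 11, h2=4; 11 taken => place at 15.
81 hashes to 3; slot 3 is free => place at 3.
936 hashes to 9; slot 9 is free => place at 9.
460 hashes to 9, h2=13; 9,5,1 taken => place at 14.
82 hashes to 11, h2=3; 11,14,0,3 taken => place at 6.
Table: [949, 782, ∅, 81, ∅, 475, 82, ∅, ∅, 936, 393, 320, ∅, 554, 460, 643, ∅]
Lookup 82: h=11, h2=3, probe 11,14,0,3,6 → found at 6.

5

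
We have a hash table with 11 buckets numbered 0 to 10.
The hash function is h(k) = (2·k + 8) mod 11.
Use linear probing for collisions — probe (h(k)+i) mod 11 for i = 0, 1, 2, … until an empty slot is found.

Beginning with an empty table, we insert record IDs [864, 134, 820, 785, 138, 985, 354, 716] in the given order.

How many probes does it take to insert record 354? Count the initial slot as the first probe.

864 hashes to 9; slot 9 is free => place at 9.
134 hashes to 1; slot 1 is free => place at 1.
820 hashes to 9; 9 taken => place at 10.
785 hashes to 5; slot 5 is free => place at 5.
138 hashes to 9; 9,10 taken => place at 0.
985 hashes to 9; 9,10,0,1 taken => place at 2.
354 hashes to 1; 1,2 taken => place at 3.
716 hashes to 10; 10,0,1,2,3 taken => place at 4.
Table: [138, 134, 985, 354, 716, 785, —, —, —, 864, 820]

3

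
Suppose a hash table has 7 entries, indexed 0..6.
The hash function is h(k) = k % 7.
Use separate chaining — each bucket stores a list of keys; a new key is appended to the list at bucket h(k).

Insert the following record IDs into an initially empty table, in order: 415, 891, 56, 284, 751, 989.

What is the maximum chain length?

4

Insert 415: h=2, bucket 2 empty → new chain.
Insert 891: h=2, bucket 2 nonempty → append to chain.
Insert 56: h=0, bucket 0 empty → new chain.
Insert 284: h=4, bucket 4 empty → new chain.
Insert 751: h=2, bucket 2 nonempty → append to chain.
Insert 989: h=2, bucket 2 nonempty → append to chain.
Final buckets:
0: 56
1: _
2: 415 -> 891 -> 751 -> 989
3: _
4: 284
5: _
6: _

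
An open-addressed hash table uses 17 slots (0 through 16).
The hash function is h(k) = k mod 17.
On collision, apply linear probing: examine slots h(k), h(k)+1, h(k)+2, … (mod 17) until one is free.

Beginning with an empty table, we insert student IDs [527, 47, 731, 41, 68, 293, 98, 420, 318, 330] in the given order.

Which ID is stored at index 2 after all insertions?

527 hashes to 0; slot 0 is free → place at 0.
47 hashes to 13; slot 13 is free → place at 13.
731 hashes to 0; 0 taken → place at 1.
41 hashes to 7; slot 7 is free → place at 7.
68 hashes to 0; 0,1 taken → place at 2.
293 hashes to 4; slot 4 is free → place at 4.
98 hashes to 13; 13 taken → place at 14.
420 hashes to 12; slot 12 is free → place at 12.
318 hashes to 12; 12,13,14 taken → place at 15.
330 hashes to 7; 7 taken → place at 8.
Table: [527, 731, 68, -, 293, -, -, 41, 330, -, -, -, 420, 47, 98, 318, -]

68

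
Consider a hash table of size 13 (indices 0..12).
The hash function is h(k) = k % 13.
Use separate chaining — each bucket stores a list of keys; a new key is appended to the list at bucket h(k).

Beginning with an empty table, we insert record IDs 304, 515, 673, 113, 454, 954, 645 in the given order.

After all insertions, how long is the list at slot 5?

Insert 304: h=5, bucket 5 empty -> new chain.
Insert 515: h=8, bucket 8 empty -> new chain.
Insert 673: h=10, bucket 10 empty -> new chain.
Insert 113: h=9, bucket 9 empty -> new chain.
Insert 454: h=12, bucket 12 empty -> new chain.
Insert 954: h=5, bucket 5 nonempty -> append to chain.
Insert 645: h=8, bucket 8 nonempty -> append to chain.
Final buckets:
0: _
1: _
2: _
3: _
4: _
5: 304 -> 954
6: _
7: _
8: 515 -> 645
9: 113
10: 673
11: _
12: 454

2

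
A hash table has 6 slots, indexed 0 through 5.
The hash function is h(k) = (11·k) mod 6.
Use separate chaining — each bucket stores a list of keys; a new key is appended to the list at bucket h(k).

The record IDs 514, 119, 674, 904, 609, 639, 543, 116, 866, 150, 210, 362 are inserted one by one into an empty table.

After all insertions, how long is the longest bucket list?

4

Insert 514: h=2, bucket 2 empty -> new chain.
Insert 119: h=1, bucket 1 empty -> new chain.
Insert 674: h=4, bucket 4 empty -> new chain.
Insert 904: h=2, bucket 2 nonempty -> append to chain.
Insert 609: h=3, bucket 3 empty -> new chain.
Insert 639: h=3, bucket 3 nonempty -> append to chain.
Insert 543: h=3, bucket 3 nonempty -> append to chain.
Insert 116: h=4, bucket 4 nonempty -> append to chain.
Insert 866: h=4, bucket 4 nonempty -> append to chain.
Insert 150: h=0, bucket 0 empty -> new chain.
Insert 210: h=0, bucket 0 nonempty -> append to chain.
Insert 362: h=4, bucket 4 nonempty -> append to chain.
Final buckets:
0: 150 -> 210
1: 119
2: 514 -> 904
3: 609 -> 639 -> 543
4: 674 -> 116 -> 866 -> 362
5: _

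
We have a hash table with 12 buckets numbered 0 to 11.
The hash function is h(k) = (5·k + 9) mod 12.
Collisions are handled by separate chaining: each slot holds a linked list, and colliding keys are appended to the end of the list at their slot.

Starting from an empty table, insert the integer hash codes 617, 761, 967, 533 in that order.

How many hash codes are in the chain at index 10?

3

617 → bucket 10
761 → bucket 10 (collision)
967 → bucket 8
533 → bucket 10 (collision)
Final buckets:
0: —
1: —
2: —
3: —
4: —
5: —
6: —
7: —
8: 967
9: —
10: 617 -> 761 -> 533
11: —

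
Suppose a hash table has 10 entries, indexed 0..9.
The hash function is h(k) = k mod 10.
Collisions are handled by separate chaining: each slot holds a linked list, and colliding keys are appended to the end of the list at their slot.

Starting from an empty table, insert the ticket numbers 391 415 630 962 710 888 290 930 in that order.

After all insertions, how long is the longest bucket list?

Insert 391: h=1, bucket 1 empty -> new chain.
Insert 415: h=5, bucket 5 empty -> new chain.
Insert 630: h=0, bucket 0 empty -> new chain.
Insert 962: h=2, bucket 2 empty -> new chain.
Insert 710: h=0, bucket 0 nonempty -> append to chain.
Insert 888: h=8, bucket 8 empty -> new chain.
Insert 290: h=0, bucket 0 nonempty -> append to chain.
Insert 930: h=0, bucket 0 nonempty -> append to chain.
Final buckets:
0: 630 -> 710 -> 290 -> 930
1: 391
2: 962
3: ∅
4: ∅
5: 415
6: ∅
7: ∅
8: 888
9: ∅

4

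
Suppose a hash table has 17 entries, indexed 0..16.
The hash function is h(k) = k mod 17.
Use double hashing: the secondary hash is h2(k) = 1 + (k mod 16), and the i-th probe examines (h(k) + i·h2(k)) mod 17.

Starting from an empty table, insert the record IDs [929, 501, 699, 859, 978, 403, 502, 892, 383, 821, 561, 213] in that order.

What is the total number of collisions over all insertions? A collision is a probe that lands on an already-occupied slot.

8

929 hashes to 11; slot 11 is free → place at 11.
501 hashes to 8; slot 8 is free → place at 8.
699 hashes to 2; slot 2 is free → place at 2.
859 hashes to 9; slot 9 is free → place at 9.
978 hashes to 9, h2=3; 9 taken → place at 12.
403 hashes to 12, h2=4; 12 taken → place at 16.
502 hashes to 9, h2=7; 9,16 taken → place at 6.
892 hashes to 8, h2=13; 8 taken → place at 4.
383 hashes to 9, h2=16; 9,8 taken → place at 7.
821 hashes to 5; slot 5 is free → place at 5.
561 hashes to 0; slot 0 is free → place at 0.
213 hashes to 9, h2=6; 9 taken → place at 15.
Table: [561, -, 699, -, 892, 821, 502, 383, 501, 859, -, 929, 978, -, -, 213, 403]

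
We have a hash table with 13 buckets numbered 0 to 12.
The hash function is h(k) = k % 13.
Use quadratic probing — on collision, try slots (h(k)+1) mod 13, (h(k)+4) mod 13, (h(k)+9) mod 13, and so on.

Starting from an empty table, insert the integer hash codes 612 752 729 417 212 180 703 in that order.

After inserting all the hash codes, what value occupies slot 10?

703

Insert 612: h=1, slot 1 empty -> index 1.
Insert 752: h=11, slot 11 empty -> index 11.
Insert 729: h=1, slot 1 occupied -> index 2.
Insert 417: h=1, slots 1,2 occupied -> index 5.
Insert 212: h=4, slot 4 empty -> index 4.
Insert 180: h=11, slot 11 occupied -> index 12.
Insert 703: h=1, slots 1,2,5 occupied -> index 10.
Table: [—, 612, 729, —, 212, 417, —, —, —, —, 703, 752, 180]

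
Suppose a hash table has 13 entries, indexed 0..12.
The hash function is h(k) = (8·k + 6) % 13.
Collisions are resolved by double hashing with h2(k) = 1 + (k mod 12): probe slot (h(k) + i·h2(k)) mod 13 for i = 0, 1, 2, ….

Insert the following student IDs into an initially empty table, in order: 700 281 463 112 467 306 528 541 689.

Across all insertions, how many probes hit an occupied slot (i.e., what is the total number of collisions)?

700 hashes to 3; slot 3 is free -> place at 3.
281 hashes to 5; slot 5 is free -> place at 5.
463 hashes to 5, h2=8; 5 taken -> place at 0.
112 hashes to 5, h2=5; 5 taken -> place at 10.
467 hashes to 11; slot 11 is free -> place at 11.
306 hashes to 10, h2=7; 10 taken -> place at 4.
528 hashes to 5, h2=1; 5 taken -> place at 6.
541 hashes to 5, h2=2; 5 taken -> place at 7.
689 hashes to 6, h2=6; 6 taken -> place at 12.
Table: [463, -, -, 700, 306, 281, 528, 541, -, -, 112, 467, 689]

6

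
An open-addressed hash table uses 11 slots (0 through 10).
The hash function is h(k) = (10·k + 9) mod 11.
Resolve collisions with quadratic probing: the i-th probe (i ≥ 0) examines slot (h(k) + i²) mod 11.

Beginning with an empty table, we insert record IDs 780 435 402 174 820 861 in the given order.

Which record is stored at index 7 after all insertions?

Insert 780: h=10, slot 10 empty => index 10.
Insert 435: h=3, slot 3 empty => index 3.
Insert 402: h=3, slot 3 occupied => index 4.
Insert 174: h=0, slot 0 empty => index 0.
Insert 820: h=3, slots 3,4 occupied => index 7.
Insert 861: h=6, slot 6 empty => index 6.
Table: [174, —, —, 435, 402, —, 861, 820, —, —, 780]

820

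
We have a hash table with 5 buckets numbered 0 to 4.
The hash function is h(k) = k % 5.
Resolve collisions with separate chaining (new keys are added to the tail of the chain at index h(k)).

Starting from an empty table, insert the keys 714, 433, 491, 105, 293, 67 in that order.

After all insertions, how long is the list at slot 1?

1

Insert 714: h=4, bucket 4 empty -> new chain.
Insert 433: h=3, bucket 3 empty -> new chain.
Insert 491: h=1, bucket 1 empty -> new chain.
Insert 105: h=0, bucket 0 empty -> new chain.
Insert 293: h=3, bucket 3 nonempty -> append to chain.
Insert 67: h=2, bucket 2 empty -> new chain.
Final buckets:
0: 105
1: 491
2: 67
3: 433 -> 293
4: 714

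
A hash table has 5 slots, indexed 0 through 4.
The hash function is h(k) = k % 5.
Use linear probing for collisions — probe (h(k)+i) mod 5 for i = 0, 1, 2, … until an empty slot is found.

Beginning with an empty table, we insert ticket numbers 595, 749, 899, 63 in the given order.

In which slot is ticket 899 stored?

595 hashes to 0; slot 0 is free → place at 0.
749 hashes to 4; slot 4 is free → place at 4.
899 hashes to 4; 4,0 taken → place at 1.
63 hashes to 3; slot 3 is free → place at 3.
Table: [595, 899, —, 63, 749]

1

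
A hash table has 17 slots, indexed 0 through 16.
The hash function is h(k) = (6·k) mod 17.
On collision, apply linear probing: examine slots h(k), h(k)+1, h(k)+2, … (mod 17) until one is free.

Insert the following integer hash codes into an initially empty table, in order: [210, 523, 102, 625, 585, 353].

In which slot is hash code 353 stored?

12

210 hashes to 2; slot 2 is free -> place at 2.
523 hashes to 10; slot 10 is free -> place at 10.
102 hashes to 0; slot 0 is free -> place at 0.
625 hashes to 10; 10 taken -> place at 11.
585 hashes to 8; slot 8 is free -> place at 8.
353 hashes to 10; 10,11 taken -> place at 12.
Table: [102, ., 210, ., ., ., ., ., 585, ., 523, 625, 353, ., ., ., .]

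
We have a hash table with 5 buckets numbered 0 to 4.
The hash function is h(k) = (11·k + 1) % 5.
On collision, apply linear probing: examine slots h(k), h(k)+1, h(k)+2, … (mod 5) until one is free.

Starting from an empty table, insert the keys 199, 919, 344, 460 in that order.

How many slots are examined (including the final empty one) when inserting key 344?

3

199: h=0 → slot 0
919: h=0, probe 0,1 → slot 1
344: h=0, probe 0,1,2 → slot 2
460: h=1, probe 1,2,3 → slot 3
Table: [199, 919, 344, 460, —]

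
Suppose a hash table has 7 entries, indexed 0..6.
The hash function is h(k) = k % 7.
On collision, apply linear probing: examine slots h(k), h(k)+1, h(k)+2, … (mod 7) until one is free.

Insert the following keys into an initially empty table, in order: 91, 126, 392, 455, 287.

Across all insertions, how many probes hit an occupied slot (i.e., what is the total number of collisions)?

91: h=0 => slot 0
126: h=0, probe 0,1 => slot 1
392: h=0, probe 0,1,2 => slot 2
455: h=0, probe 0,1,2,3 => slot 3
287: h=0, probe 0,1,2,3,4 => slot 4
Table: [91, 126, 392, 455, 287, —, —]

10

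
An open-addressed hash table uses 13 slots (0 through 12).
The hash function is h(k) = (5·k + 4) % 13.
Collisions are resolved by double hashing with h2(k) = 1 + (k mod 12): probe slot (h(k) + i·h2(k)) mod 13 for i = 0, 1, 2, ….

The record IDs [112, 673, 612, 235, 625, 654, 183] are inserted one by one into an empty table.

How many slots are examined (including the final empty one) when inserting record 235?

112 hashes to 5; slot 5 is free → place at 5.
673 hashes to 2; slot 2 is free → place at 2.
612 hashes to 9; slot 9 is free → place at 9.
235 hashes to 9, h2=8; 9 taken → place at 4.
625 hashes to 9, h2=2; 9 taken → place at 11.
654 hashes to 11, h2=7; 11,5 taken → place at 12.
183 hashes to 9, h2=4; 9 taken → place at 0.
Table: [183, _, 673, _, 235, 112, _, _, _, 612, _, 625, 654]

2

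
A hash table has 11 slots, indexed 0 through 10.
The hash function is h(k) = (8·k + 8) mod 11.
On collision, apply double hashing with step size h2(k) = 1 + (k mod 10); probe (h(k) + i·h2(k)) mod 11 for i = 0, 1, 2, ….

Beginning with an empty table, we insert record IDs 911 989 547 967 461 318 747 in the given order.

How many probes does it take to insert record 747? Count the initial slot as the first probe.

3

911 hashes to 3; slot 3 is free => place at 3.
989 hashes to 0; slot 0 is free => place at 0.
547 hashes to 6; slot 6 is free => place at 6.
967 hashes to 0, h2=8; 0 taken => place at 8.
461 hashes to 0, h2=2; 0 taken => place at 2.
318 hashes to 0, h2=9; 0 taken => place at 9.
747 hashes to 0, h2=8; 0,8 taken => place at 5.
Table: [989, -, 461, 911, -, 747, 547, -, 967, 318, -]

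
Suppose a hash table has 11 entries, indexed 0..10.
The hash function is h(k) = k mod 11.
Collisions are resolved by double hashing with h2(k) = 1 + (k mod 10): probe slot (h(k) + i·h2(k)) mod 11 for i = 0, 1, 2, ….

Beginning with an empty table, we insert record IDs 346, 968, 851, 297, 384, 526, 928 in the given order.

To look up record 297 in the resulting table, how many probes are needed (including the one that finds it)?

2

Insert 346: h=5, slot 5 empty => index 5.
Insert 968: h=0, slot 0 empty => index 0.
Insert 851: h=4, slot 4 empty => index 4.
Insert 297: h=0, h2=8, slot 0 occupied => index 8.
Insert 384: h=10, slot 10 empty => index 10.
Insert 526: h=9, slot 9 empty => index 9.
Insert 928: h=4, h2=9, slot 4 occupied => index 2.
Table: [968, ., 928, ., 851, 346, ., ., 297, 526, 384]
Lookup 297: h=0, h2=8, probe 0,8 → found at 8.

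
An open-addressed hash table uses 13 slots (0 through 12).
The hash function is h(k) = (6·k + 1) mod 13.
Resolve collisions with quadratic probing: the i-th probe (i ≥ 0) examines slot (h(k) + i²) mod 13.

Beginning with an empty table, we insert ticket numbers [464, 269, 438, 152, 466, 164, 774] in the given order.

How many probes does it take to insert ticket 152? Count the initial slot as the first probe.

464 hashes to 3; slot 3 is free => place at 3.
269 hashes to 3; 3 taken => place at 4.
438 hashes to 3; 3,4 taken => place at 7.
152 hashes to 3; 3,4,7 taken => place at 12.
466 hashes to 2; slot 2 is free => place at 2.
164 hashes to 10; slot 10 is free => place at 10.
774 hashes to 4; 4 taken => place at 5.
Table: [-, -, 466, 464, 269, 774, -, 438, -, -, 164, -, 152]

4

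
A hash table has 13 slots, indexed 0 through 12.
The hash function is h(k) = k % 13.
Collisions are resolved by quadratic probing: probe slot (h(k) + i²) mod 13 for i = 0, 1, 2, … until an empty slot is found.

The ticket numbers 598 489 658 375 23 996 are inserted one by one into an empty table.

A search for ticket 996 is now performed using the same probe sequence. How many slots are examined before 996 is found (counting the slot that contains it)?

Insert 598: h=0, slot 0 empty -> index 0.
Insert 489: h=8, slot 8 empty -> index 8.
Insert 658: h=8, slot 8 occupied -> index 9.
Insert 375: h=11, slot 11 empty -> index 11.
Insert 23: h=10, slot 10 empty -> index 10.
Insert 996: h=8, slots 8,9 occupied -> index 12.
Table: [598, ∅, ∅, ∅, ∅, ∅, ∅, ∅, 489, 658, 23, 375, 996]
Lookup 996: h=8, probe 8,9,12 → found at 12.

3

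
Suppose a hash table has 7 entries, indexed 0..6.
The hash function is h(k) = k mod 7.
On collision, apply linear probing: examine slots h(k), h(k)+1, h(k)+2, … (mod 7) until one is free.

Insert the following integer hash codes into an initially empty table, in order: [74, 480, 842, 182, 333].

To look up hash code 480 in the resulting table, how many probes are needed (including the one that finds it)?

2

Insert 74: h=4, slot 4 empty → index 4.
Insert 480: h=4, slot 4 occupied → index 5.
Insert 842: h=2, slot 2 empty → index 2.
Insert 182: h=0, slot 0 empty → index 0.
Insert 333: h=4, slots 4,5 occupied → index 6.
Table: [182, _, 842, _, 74, 480, 333]
Lookup 480: h=4, probe 4,5 → found at 5.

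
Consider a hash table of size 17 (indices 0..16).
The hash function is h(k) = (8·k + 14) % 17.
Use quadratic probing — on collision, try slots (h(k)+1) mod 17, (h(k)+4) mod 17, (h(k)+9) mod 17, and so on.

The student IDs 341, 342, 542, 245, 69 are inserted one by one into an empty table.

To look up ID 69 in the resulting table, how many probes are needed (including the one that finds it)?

2

341 hashes to 5; slot 5 is free → place at 5.
342 hashes to 13; slot 13 is free → place at 13.
542 hashes to 15; slot 15 is free → place at 15.
245 hashes to 2; slot 2 is free → place at 2.
69 hashes to 5; 5 taken → place at 6.
Table: [_, _, 245, _, _, 341, 69, _, _, _, _, _, _, 342, _, 542, _]
Lookup 69: h=5, probe 5,6 → found at 6.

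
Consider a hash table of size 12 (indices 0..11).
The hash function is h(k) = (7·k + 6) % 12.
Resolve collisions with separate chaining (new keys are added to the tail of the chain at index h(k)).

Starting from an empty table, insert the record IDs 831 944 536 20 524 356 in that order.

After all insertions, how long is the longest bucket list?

5

Insert 831: h=3, bucket 3 empty -> new chain.
Insert 944: h=2, bucket 2 empty -> new chain.
Insert 536: h=2, bucket 2 nonempty -> append to chain.
Insert 20: h=2, bucket 2 nonempty -> append to chain.
Insert 524: h=2, bucket 2 nonempty -> append to chain.
Insert 356: h=2, bucket 2 nonempty -> append to chain.
Final buckets:
0: .
1: .
2: 944 -> 536 -> 20 -> 524 -> 356
3: 831
4: .
5: .
6: .
7: .
8: .
9: .
10: .
11: .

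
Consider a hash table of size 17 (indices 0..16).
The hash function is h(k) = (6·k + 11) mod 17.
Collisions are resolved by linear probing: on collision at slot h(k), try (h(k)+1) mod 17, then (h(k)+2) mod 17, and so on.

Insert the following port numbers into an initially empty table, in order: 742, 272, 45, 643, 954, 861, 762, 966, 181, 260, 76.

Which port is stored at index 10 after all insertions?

742 hashes to 9; slot 9 is free -> place at 9.
272 hashes to 11; slot 11 is free -> place at 11.
45 hashes to 9; 9 taken -> place at 10.
643 hashes to 10; 10,11 taken -> place at 12.
954 hashes to 6; slot 6 is free -> place at 6.
861 hashes to 9; 9,10,11,12 taken -> place at 13.
762 hashes to 10; 10,11,12,13 taken -> place at 14.
966 hashes to 10; 10,11,12,13,14 taken -> place at 15.
181 hashes to 9; 9,10,11,12,13,14,15 taken -> place at 16.
260 hashes to 7; slot 7 is free -> place at 7.
76 hashes to 8; slot 8 is free -> place at 8.
Table: [., ., ., ., ., ., 954, 260, 76, 742, 45, 272, 643, 861, 762, 966, 181]

45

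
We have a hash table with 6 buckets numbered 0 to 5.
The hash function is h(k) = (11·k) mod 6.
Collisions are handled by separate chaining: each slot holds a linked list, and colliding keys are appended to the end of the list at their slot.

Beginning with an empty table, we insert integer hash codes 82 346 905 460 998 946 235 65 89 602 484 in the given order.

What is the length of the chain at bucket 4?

82 → bucket 2
346 → bucket 2 (collision)
905 → bucket 1
460 → bucket 2 (collision)
998 → bucket 4
946 → bucket 2 (collision)
235 → bucket 5
65 → bucket 1 (collision)
89 → bucket 1 (collision)
602 → bucket 4 (collision)
484 → bucket 2 (collision)
Final buckets:
0: -
1: 905 -> 65 -> 89
2: 82 -> 346 -> 460 -> 946 -> 484
3: -
4: 998 -> 602
5: 235

2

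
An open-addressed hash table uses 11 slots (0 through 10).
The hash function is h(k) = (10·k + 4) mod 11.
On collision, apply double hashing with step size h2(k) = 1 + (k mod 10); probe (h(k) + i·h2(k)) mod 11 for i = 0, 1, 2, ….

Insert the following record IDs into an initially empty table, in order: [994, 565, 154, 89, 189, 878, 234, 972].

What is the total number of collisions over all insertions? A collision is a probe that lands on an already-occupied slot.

994: h=0 -> slot 0
565: h=0, h2=6, probe 0,6 -> slot 6
154: h=4 -> slot 4
89: h=3 -> slot 3
189: h=2 -> slot 2
878: h=6, h2=9, probe 6,4,2,0,9 -> slot 9
234: h=1 -> slot 1
972: h=0, h2=3, probe 0,3,6,9,1,4,7 -> slot 7
Table: [994, 234, 189, 89, 154, _, 565, 972, _, 878, _]

11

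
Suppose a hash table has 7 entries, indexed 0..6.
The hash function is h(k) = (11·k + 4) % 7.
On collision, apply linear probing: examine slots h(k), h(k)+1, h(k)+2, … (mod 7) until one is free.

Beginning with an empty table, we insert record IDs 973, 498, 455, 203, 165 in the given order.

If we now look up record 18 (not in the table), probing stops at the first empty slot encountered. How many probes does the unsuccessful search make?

4

Insert 973: h=4, slot 4 empty -> index 4.
Insert 498: h=1, slot 1 empty -> index 1.
Insert 455: h=4, slot 4 occupied -> index 5.
Insert 203: h=4, slots 4,5 occupied -> index 6.
Insert 165: h=6, slot 6 occupied -> index 0.
Table: [165, 498, ., ., 973, 455, 203]
Lookup 18: h=6, probe 6,0,1,2 → slot 2 empty, not found.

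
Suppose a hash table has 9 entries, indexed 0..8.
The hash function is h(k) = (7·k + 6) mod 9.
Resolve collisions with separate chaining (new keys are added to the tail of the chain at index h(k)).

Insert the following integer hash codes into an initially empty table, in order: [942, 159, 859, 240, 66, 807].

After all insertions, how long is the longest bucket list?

Insert 942: h=3, bucket 3 empty → new chain.
Insert 159: h=3, bucket 3 nonempty → append to chain.
Insert 859: h=7, bucket 7 empty → new chain.
Insert 240: h=3, bucket 3 nonempty → append to chain.
Insert 66: h=0, bucket 0 empty → new chain.
Insert 807: h=3, bucket 3 nonempty → append to chain.
Final buckets:
0: 66
1: ∅
2: ∅
3: 942 -> 159 -> 240 -> 807
4: ∅
5: ∅
6: ∅
7: 859
8: ∅

4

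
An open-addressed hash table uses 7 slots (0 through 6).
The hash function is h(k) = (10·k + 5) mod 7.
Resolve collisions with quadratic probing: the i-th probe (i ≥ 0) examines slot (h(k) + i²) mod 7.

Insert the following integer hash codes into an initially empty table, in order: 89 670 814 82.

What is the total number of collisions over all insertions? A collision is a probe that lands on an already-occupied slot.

Insert 89: h=6, slot 6 empty -> index 6.
Insert 670: h=6, slot 6 occupied -> index 0.
Insert 814: h=4, slot 4 empty -> index 4.
Insert 82: h=6, slots 6,0 occupied -> index 3.
Table: [670, _, _, 82, 814, _, 89]

3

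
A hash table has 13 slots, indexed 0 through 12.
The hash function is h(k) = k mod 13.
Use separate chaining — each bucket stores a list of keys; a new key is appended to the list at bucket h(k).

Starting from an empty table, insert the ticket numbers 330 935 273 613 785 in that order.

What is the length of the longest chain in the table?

2

330 → bucket 5
935 → bucket 12
273 → bucket 0
613 → bucket 2
785 → bucket 5 (collision)
Final buckets:
0: 273
1: —
2: 613
3: —
4: —
5: 330 -> 785
6: —
7: —
8: —
9: —
10: —
11: —
12: 935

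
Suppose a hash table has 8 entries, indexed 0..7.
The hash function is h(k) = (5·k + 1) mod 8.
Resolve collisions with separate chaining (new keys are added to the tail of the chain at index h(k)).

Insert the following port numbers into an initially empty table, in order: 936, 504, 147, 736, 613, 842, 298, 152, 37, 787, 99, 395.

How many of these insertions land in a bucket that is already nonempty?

Insert 936: h=1, bucket 1 empty -> new chain.
Insert 504: h=1, bucket 1 nonempty -> append to chain.
Insert 147: h=0, bucket 0 empty -> new chain.
Insert 736: h=1, bucket 1 nonempty -> append to chain.
Insert 613: h=2, bucket 2 empty -> new chain.
Insert 842: h=3, bucket 3 empty -> new chain.
Insert 298: h=3, bucket 3 nonempty -> append to chain.
Insert 152: h=1, bucket 1 nonempty -> append to chain.
Insert 37: h=2, bucket 2 nonempty -> append to chain.
Insert 787: h=0, bucket 0 nonempty -> append to chain.
Insert 99: h=0, bucket 0 nonempty -> append to chain.
Insert 395: h=0, bucket 0 nonempty -> append to chain.
Final buckets:
0: 147 -> 787 -> 99 -> 395
1: 936 -> 504 -> 736 -> 152
2: 613 -> 37
3: 842 -> 298
4: —
5: —
6: —
7: —

8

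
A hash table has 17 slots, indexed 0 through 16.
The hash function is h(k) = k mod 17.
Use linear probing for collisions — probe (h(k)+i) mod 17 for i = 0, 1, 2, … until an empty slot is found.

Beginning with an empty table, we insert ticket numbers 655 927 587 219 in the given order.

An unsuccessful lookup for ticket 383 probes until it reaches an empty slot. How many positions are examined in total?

655 hashes to 9; slot 9 is free -> place at 9.
927 hashes to 9; 9 taken -> place at 10.
587 hashes to 9; 9,10 taken -> place at 11.
219 hashes to 15; slot 15 is free -> place at 15.
Table: [_, _, _, _, _, _, _, _, _, 655, 927, 587, _, _, _, 219, _]
Lookup 383: h=9, probe 9,10,11,12 → slot 12 empty, not found.

4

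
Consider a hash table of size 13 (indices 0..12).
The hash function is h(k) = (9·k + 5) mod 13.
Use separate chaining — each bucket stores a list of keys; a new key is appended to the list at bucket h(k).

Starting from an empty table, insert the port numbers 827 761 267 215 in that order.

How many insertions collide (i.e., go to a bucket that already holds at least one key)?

2

Insert 827: h=12, bucket 12 empty -> new chain.
Insert 761: h=3, bucket 3 empty -> new chain.
Insert 267: h=3, bucket 3 nonempty -> append to chain.
Insert 215: h=3, bucket 3 nonempty -> append to chain.
Final buckets:
0: —
1: —
2: —
3: 761 -> 267 -> 215
4: —
5: —
6: —
7: —
8: —
9: —
10: —
11: —
12: 827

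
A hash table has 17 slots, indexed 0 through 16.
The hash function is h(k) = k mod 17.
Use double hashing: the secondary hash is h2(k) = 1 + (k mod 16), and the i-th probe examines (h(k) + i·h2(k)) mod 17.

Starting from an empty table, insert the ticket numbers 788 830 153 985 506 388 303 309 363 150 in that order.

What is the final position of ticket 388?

2

788 hashes to 6; slot 6 is free → place at 6.
830 hashes to 14; slot 14 is free → place at 14.
153 hashes to 0; slot 0 is free → place at 0.
985 hashes to 16; slot 16 is free → place at 16.
506 hashes to 13; slot 13 is free → place at 13.
388 hashes to 14, h2=5; 14 taken → place at 2.
303 hashes to 14, h2=16; 14,13 taken → place at 12.
309 hashes to 3; slot 3 is free → place at 3.
363 hashes to 6, h2=12; 6 taken → place at 1.
150 hashes to 14, h2=7; 14 taken → place at 4.
Table: [153, 363, 388, 309, 150, -, 788, -, -, -, -, -, 303, 506, 830, -, 985]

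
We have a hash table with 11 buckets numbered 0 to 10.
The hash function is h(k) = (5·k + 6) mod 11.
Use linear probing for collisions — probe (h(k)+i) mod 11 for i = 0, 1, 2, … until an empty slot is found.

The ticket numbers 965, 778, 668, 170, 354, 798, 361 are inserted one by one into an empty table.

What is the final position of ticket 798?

6

965: h=2 → slot 2
778: h=2, probe 2,3 → slot 3
668: h=2, probe 2,3,4 → slot 4
170: h=9 → slot 9
354: h=5 → slot 5
798: h=3, probe 3,4,5,6 → slot 6
361: h=7 → slot 7
Table: [_, _, 965, 778, 668, 354, 798, 361, _, 170, _]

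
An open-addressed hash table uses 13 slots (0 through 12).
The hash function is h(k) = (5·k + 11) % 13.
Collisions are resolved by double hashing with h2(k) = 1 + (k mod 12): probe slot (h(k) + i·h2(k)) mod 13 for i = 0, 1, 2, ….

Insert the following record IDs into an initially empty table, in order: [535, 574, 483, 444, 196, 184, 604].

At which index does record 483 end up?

535 hashes to 8; slot 8 is free => place at 8.
574 hashes to 8, h2=11; 8 taken => place at 6.
483 hashes to 8, h2=4; 8 taken => place at 12.
444 hashes to 8, h2=1; 8 taken => place at 9.
196 hashes to 3; slot 3 is free => place at 3.
184 hashes to 8, h2=5; 8 taken => place at 0.
604 hashes to 2; slot 2 is free => place at 2.
Table: [184, ., 604, 196, ., ., 574, ., 535, 444, ., ., 483]

12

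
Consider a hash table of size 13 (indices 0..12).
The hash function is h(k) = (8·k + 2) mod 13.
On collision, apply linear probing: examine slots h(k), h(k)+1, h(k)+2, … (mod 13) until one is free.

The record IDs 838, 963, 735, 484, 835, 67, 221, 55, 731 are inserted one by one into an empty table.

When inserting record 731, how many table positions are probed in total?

5

838: h=11 => slot 11
963: h=10 => slot 10
735: h=6 => slot 6
484: h=0 => slot 0
835: h=0, probe 0,1 => slot 1
67: h=5 => slot 5
221: h=2 => slot 2
55: h=0, probe 0,1,2,3 => slot 3
731: h=0, probe 0,1,2,3,4 => slot 4
Table: [484, 835, 221, 55, 731, 67, 735, —, —, —, 963, 838, —]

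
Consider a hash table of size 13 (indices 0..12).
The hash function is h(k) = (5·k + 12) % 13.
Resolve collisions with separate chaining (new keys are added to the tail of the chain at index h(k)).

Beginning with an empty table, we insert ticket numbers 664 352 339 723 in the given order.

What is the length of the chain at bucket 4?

Insert 664: h=4, bucket 4 empty -> new chain.
Insert 352: h=4, bucket 4 nonempty -> append to chain.
Insert 339: h=4, bucket 4 nonempty -> append to chain.
Insert 723: h=0, bucket 0 empty -> new chain.
Final buckets:
0: 723
1: _
2: _
3: _
4: 664 -> 352 -> 339
5: _
6: _
7: _
8: _
9: _
10: _
11: _
12: _

3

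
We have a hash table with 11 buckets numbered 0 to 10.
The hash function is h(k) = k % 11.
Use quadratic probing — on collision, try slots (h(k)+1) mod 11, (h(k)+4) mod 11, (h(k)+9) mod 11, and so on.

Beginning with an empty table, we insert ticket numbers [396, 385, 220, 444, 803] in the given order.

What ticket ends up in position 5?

Insert 396: h=0, slot 0 empty -> index 0.
Insert 385: h=0, slot 0 occupied -> index 1.
Insert 220: h=0, slots 0,1 occupied -> index 4.
Insert 444: h=4, slot 4 occupied -> index 5.
Insert 803: h=0, slots 0,1,4 occupied -> index 9.
Table: [396, 385, —, —, 220, 444, —, —, —, 803, —]

444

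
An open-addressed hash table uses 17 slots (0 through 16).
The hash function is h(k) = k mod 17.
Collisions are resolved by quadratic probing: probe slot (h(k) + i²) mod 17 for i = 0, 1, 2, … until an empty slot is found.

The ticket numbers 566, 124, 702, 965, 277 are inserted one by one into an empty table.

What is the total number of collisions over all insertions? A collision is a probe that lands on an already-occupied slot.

566 hashes to 5; slot 5 is free => place at 5.
124 hashes to 5; 5 taken => place at 6.
702 hashes to 5; 5,6 taken => place at 9.
965 hashes to 13; slot 13 is free => place at 13.
277 hashes to 5; 5,6,9 taken => place at 14.
Table: [-, -, -, -, -, 566, 124, -, -, 702, -, -, -, 965, 277, -, -]

6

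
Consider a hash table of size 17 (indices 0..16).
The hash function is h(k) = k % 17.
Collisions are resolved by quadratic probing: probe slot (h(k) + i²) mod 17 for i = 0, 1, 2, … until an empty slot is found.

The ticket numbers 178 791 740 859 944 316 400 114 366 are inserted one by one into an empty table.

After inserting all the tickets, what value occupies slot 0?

400

Insert 178: h=8, slot 8 empty → index 8.
Insert 791: h=9, slot 9 empty → index 9.
Insert 740: h=9, slot 9 occupied → index 10.
Insert 859: h=9, slots 9,10 occupied → index 13.
Insert 944: h=9, slots 9,10,13 occupied → index 1.
Insert 316: h=10, slot 10 occupied → index 11.
Insert 400: h=9, slots 9,10,13,1,8 occupied → index 0.
Insert 114: h=12, slot 12 empty → index 12.
Insert 366: h=9, slots 9,10,13,1,8,0,11 occupied → index 7.
Table: [400, 944, ∅, ∅, ∅, ∅, ∅, 366, 178, 791, 740, 316, 114, 859, ∅, ∅, ∅]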